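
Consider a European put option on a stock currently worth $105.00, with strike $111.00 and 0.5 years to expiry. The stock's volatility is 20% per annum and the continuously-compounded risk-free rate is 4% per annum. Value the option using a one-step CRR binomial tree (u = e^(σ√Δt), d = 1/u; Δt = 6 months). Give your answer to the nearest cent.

CRR parameters: u = e^(σ√Δt) = e^(0.2·√0.5) = 1.1519, d = 1/u = 0.8681
Per-period rate: rΔt = 0.04·0.5 = 0.02, so R = e^0.02 = 1.0202
Risk-neutral probability p = (e^0.02 − 0.8681)/(1.1519 − 0.8681) = 0.1521/0.2838 = 0.5359
Terminal stock prices: S_u = 121, S_d = 91.15
Terminal payoffs (K − S): max(-9.951, 0) = 0, max(19.85, 0) = 19.85
Node 0 (S = 105): V_0 = e^(−0.02)·[0.5359·0.0000 + 0.4641·19.8470] = 9.0288

$9.03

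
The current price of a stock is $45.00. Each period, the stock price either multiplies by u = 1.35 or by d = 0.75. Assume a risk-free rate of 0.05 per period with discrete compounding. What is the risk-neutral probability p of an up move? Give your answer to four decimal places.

p = 0.5000

Risk-neutral probability p = (1 + 0.05 − 0.75)/(1.35 − 0.75) = 0.3000/0.6000 = 0.5000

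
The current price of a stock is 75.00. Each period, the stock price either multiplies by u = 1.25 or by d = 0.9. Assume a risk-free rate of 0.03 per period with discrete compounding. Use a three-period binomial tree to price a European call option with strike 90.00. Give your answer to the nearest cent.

6.33

Risk-neutral probability p = (1 + 0.03 − 0.9)/(1.25 − 0.9) = 0.1300/0.3500 = 0.3714
Terminal stock prices: S_uuu = 146.5, S_uud = 105.5, S_udd = 75.94, S_ddd = 54.68
Terminal payoffs (S − K): max(56.48, 0) = 56.48, max(15.47, 0) = 15.47, max(-14.06, 0) = 0, max(-35.32, 0) = 0
Node uu (S = 117.2): V_uu = 1/1.03·[0.3714·56.4844 + 0.6286·15.4688] = 29.8089
Node ud (S = 84.38): V_ud = 1/1.03·[0.3714·15.4688 + 0.6286·0.0000] = 5.5782
Node dd (S = 60.75): V_dd = 1/1.03·[0.3714·0.0000 + 0.6286·0.0000] = 0.0000
Node u (S = 93.75): V_u = 1/1.03·[0.3714·29.8089 + 0.6286·5.5782] = 14.1535
Node d (S = 67.5): V_d = 1/1.03·[0.3714·5.5782 + 0.6286·0.0000] = 2.0116
Node 0 (S = 75): V_0 = 1/1.03·[0.3714·14.1535 + 0.6286·2.0116] = 6.3315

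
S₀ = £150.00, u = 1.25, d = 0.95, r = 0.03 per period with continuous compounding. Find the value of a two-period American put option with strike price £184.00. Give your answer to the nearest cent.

£34.00

Risk-neutral probability p = (e^0.03 − 0.95)/(1.25 − 0.95) = 0.0805/0.3000 = 0.2682
Terminal stock prices: S_uu = 234.4, S_ud = 178.1, S_dd = 135.4
Terminal payoffs (K − S): max(-50.38, 0) = 0, max(5.875, 0) = 5.875, max(48.62, 0) = 48.62
Node u (S = 187.5): continuation = e^(−0.03)·[0.2682·0.0000 + 0.7318·5.8750] = 4.1724; exercise value = 0.0000 ≤ continuation, so V_u = 4.1724
Node d (S = 142.5): continuation = e^(−0.03)·[0.2682·5.8750 + 0.7318·48.6250] = 36.0620; exercise value = 41.5000 > continuation, so V_d = 41.5000 (exercise)
Node 0 (S = 150): continuation = e^(−0.03)·[0.2682·4.1724 + 0.7318·41.5000] = 30.5588; exercise value = 34.0000 > continuation, so V_0 = 34.0000 (exercise)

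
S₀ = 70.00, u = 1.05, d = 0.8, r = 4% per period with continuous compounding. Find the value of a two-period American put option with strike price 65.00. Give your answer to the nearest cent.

0.52

Risk-neutral probability p = (e^0.04 − 0.8)/(1.05 − 0.8) = 0.2408/0.2500 = 0.9632
Terminal stock prices: S_uu = 77.17, S_ud = 58.8, S_dd = 44.8
Terminal payoffs (K − S): max(-12.17, 0) = 0, max(6.2, 0) = 6.2, max(20.2, 0) = 20.2
Node u (S = 73.5): continuation = e^(−0.04)·[0.9632·0.0000 + 0.0368·6.2000] = 0.2190; exercise value = 0.0000 ≤ continuation, so V_u = 0.2190
Node d (S = 56): continuation = e^(−0.04)·[0.9632·6.2000 + 0.0368·20.2000] = 6.4513; exercise value = 9.0000 > continuation, so V_d = 9.0000 (exercise)
Node 0 (S = 70): continuation = e^(−0.04)·[0.9632·0.2190 + 0.0368·9.0000] = 0.5205; exercise value = 0.0000 ≤ continuation, so V_0 = 0.5205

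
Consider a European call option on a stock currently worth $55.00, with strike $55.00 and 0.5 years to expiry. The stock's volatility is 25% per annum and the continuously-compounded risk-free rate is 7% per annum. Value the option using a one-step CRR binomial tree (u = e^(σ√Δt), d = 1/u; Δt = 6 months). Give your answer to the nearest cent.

$5.71

CRR parameters: u = e^(σ√Δt) = e^(0.25·√0.5) = 1.1934, d = 1/u = 0.8380
Per-period rate: rΔt = 0.07·0.5 = 0.035, so R = e^0.035 = 1.0356
Risk-neutral probability p = (e^0.035 − 0.8380)/(1.1934 − 0.8380) = 0.1977/0.3554 = 0.5561
Terminal stock prices: S_u = 65.64, S_d = 46.09
Terminal payoffs (S − K): max(10.64, 0) = 10.64, max(-8.912, 0) = 0
Node 0 (S = 55): V_0 = e^(−0.035)·[0.5561·10.6351 + 0.4439·0.0000] = 5.7112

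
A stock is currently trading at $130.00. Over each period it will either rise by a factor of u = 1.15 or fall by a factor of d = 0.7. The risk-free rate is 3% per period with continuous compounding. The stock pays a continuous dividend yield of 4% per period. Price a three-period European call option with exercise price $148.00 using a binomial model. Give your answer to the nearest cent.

Per-period risk-free factor R = e^0.03 = 1.0305; dividend-adjusted growth = e^(0.03−0.04) = 0.9900.
Risk-neutral probability p = (0.9900 − 0.7)/(1.15 − 0.7) = 0.2900/0.4500 = 0.6446
Terminal stock prices: S_uuu = 197.7, S_uud = 120.3, S_udd = 73.25, S_ddd = 44.59
Terminal payoffs (S − K): max(49.71, 0) = 49.71, max(-27.65, 0) = 0, max(-74.75, 0) = 0, max(-103.4, 0) = 0
Node uu (S = 171.9): V_uu = e^(−0.03)·[0.6446·49.7137 + 0.3554·0.0000] = 31.0962
Node ud (S = 104.6): V_ud = e^(−0.03)·[0.6446·0.0000 + 0.3554·0.0000] = 0.0000
Node dd (S = 63.7): V_dd = e^(−0.03)·[0.6446·0.0000 + 0.3554·0.0000] = 0.0000
Node u (S = 149.5): V_u = e^(−0.03)·[0.6446·31.0962 + 0.3554·0.0000] = 19.4509
Node d (S = 91): V_d = e^(−0.03)·[0.6446·0.0000 + 0.3554·0.0000] = 0.0000
Node 0 (S = 130): V_0 = e^(−0.03)·[0.6446·19.4509 + 0.3554·0.0000] = 12.1666

$12.17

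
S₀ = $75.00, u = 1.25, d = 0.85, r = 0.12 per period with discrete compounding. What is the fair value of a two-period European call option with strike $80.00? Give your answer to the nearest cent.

Risk-neutral probability p = (1 + 0.12 − 0.85)/(1.25 − 0.85) = 0.2700/0.4000 = 0.6750
Terminal stock prices: S_uu = 117.2, S_ud = 79.69, S_dd = 54.19
Terminal payoffs (S − K): max(37.19, 0) = 37.19, max(-0.3125, 0) = 0, max(-25.81, 0) = 0
Node u (S = 93.75): V_u = 1/1.12·[0.6750·37.1875 + 0.3250·0.0000] = 22.4121
Node d (S = 63.75): V_d = 1/1.12·[0.6750·0.0000 + 0.3250·0.0000] = 0.0000
Node 0 (S = 75): V_0 = 1/1.12·[0.6750·22.4121 + 0.3250·0.0000] = 13.5073

$13.51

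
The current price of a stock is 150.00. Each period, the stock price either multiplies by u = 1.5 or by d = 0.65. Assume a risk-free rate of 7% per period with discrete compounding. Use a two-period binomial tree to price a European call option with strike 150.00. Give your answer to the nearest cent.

39.98

Risk-neutral probability p = (1 + 0.07 − 0.65)/(1.5 − 0.65) = 0.4200/0.8500 = 0.4941
Terminal stock prices: S_uu = 337.5, S_ud = 146.2, S_dd = 63.38
Terminal payoffs (S − K): max(187.5, 0) = 187.5, max(-3.75, 0) = 0, max(-86.62, 0) = 0
Node u (S = 225): V_u = 1/1.07·[0.4941·187.5000 + 0.5059·0.0000] = 86.5860
Node d (S = 97.5): V_d = 1/1.07·[0.4941·0.0000 + 0.5059·0.0000] = 0.0000
Node 0 (S = 150): V_0 = 1/1.07·[0.4941·86.5860 + 0.5059·0.0000] = 39.9848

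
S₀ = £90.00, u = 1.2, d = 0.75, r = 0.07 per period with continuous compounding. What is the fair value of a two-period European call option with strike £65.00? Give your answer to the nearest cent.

Risk-neutral probability p = (e^0.07 − 0.75)/(1.2 − 0.75) = 0.3225/0.4500 = 0.7167
Terminal stock prices: S_uu = 129.6, S_ud = 81, S_dd = 50.62
Terminal payoffs (S − K): max(64.6, 0) = 64.6, max(16, 0) = 16, max(-14.38, 0) = 0
Node u (S = 108): V_u = e^(−0.07)·[0.7167·64.6000 + 0.2833·16.0000] = 47.3944
Node d (S = 67.5): V_d = e^(−0.07)·[0.7167·16.0000 + 0.2833·0.0000] = 10.6917
Node 0 (S = 90): V_0 = e^(−0.07)·[0.7167·47.3944 + 0.2833·10.6917] = 34.4948

£34.49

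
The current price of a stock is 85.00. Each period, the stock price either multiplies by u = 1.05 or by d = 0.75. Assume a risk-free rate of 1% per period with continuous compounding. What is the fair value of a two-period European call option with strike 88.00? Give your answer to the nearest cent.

4.21

Risk-neutral probability p = (e^0.01 − 0.75)/(1.05 − 0.75) = 0.2601/0.3000 = 0.8668
Terminal stock prices: S_uu = 93.71, S_ud = 66.94, S_dd = 47.81
Terminal payoffs (S − K): max(5.713, 0) = 5.713, max(-21.06, 0) = 0, max(-40.19, 0) = 0
Node u (S = 89.25): V_u = e^(−0.01)·[0.8668·5.7125 + 0.1332·0.0000] = 4.9025
Node d (S = 63.75): V_d = e^(−0.01)·[0.8668·0.0000 + 0.1332·0.0000] = 0.0000
Node 0 (S = 85): V_0 = e^(−0.01)·[0.8668·4.9025 + 0.1332·0.0000] = 4.2074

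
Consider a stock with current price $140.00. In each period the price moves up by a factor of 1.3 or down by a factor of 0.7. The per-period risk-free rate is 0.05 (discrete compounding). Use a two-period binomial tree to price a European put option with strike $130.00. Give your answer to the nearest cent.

Risk-neutral probability p = (1 + 0.05 − 0.7)/(1.3 − 0.7) = 0.3500/0.6000 = 0.5833
Terminal stock prices: S_uu = 236.6, S_ud = 127.4, S_dd = 68.6
Terminal payoffs (K − S): max(-106.6, 0) = 0, max(2.6, 0) = 2.6, max(61.4, 0) = 61.4
Node u (S = 182): V_u = 1/1.05·[0.5833·0.0000 + 0.4167·2.6000] = 1.0317
Node d (S = 98): V_d = 1/1.05·[0.5833·2.6000 + 0.4167·61.4000] = 25.8095
Node 0 (S = 140): V_0 = 1/1.05·[0.5833·1.0317 + 0.4167·25.8095] = 10.8151

$10.82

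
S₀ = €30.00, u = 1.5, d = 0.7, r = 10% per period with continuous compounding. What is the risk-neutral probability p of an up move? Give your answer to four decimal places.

Risk-neutral probability p = (e^0.1 − 0.7)/(1.5 − 0.7) = 0.4052/0.8000 = 0.5065

p = 0.5065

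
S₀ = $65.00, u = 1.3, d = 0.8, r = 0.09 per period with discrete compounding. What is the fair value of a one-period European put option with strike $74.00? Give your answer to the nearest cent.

$8.48

Risk-neutral probability p = (1 + 0.09 − 0.8)/(1.3 − 0.8) = 0.2900/0.5000 = 0.5800
Terminal stock prices: S_u = 84.5, S_d = 52
Terminal payoffs (K − S): max(-10.5, 0) = 0, max(22, 0) = 22
Node 0 (S = 65): V_0 = 1/1.09·[0.5800·0.0000 + 0.4200·22.0000] = 8.4771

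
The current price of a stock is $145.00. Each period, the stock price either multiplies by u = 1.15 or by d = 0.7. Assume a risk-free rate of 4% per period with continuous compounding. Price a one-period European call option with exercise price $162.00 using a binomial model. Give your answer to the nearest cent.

Risk-neutral probability p = (e^0.04 − 0.7)/(1.15 − 0.7) = 0.3408/0.4500 = 0.7574
Terminal stock prices: S_u = 166.8, S_d = 101.5
Terminal payoffs (S − K): max(4.75, 0) = 4.75, max(-60.5, 0) = 0
Node 0 (S = 145): V_0 = e^(−0.04)·[0.7574·4.7500 + 0.2426·0.0000] = 3.4564

$3.46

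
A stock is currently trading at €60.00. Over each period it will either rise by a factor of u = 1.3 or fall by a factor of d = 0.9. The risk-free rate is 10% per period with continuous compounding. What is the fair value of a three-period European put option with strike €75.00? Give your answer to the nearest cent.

Risk-neutral probability p = (e^0.1 − 0.9)/(1.3 − 0.9) = 0.2052/0.4000 = 0.5129
Terminal stock prices: S_uuu = 131.8, S_uud = 91.26, S_udd = 63.18, S_ddd = 43.74
Terminal payoffs (K − S): max(-56.82, 0) = 0, max(-16.26, 0) = 0, max(11.82, 0) = 11.82, max(31.26, 0) = 31.26
Node uu (S = 101.4): V_uu = e^(−0.1)·[0.5129·0.0000 + 0.4871·0.0000] = 0.0000
Node ud (S = 70.2): V_ud = e^(−0.1)·[0.5129·0.0000 + 0.4871·11.8200] = 5.2093
Node dd (S = 48.6): V_dd = e^(−0.1)·[0.5129·11.8200 + 0.4871·31.2600] = 19.2628
Node u (S = 78): V_u = e^(−0.1)·[0.5129·0.0000 + 0.4871·5.2093] = 2.2959
Node d (S = 54): V_d = e^(−0.1)·[0.5129·5.2093 + 0.4871·19.2628] = 10.9073
Node 0 (S = 60): V_0 = e^(−0.1)·[0.5129·2.2959 + 0.4871·10.9073] = 5.8726

€5.87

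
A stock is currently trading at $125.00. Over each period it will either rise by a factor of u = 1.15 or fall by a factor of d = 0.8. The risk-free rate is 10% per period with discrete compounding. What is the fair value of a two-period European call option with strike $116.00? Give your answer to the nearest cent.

Risk-neutral probability p = (1 + 0.1 − 0.8)/(1.15 − 0.8) = 0.3000/0.3500 = 0.8571
Terminal stock prices: S_uu = 165.3, S_ud = 115, S_dd = 80
Terminal payoffs (S − K): max(49.31, 0) = 49.31, max(-1, 0) = 0, max(-36, 0) = 0
Node u (S = 143.8): V_u = 1/1.1·[0.8571·49.3125 + 0.1429·0.0000] = 38.4253
Node d (S = 100): V_d = 1/1.1·[0.8571·0.0000 + 0.1429·0.0000] = 0.0000
Node 0 (S = 125): V_0 = 1/1.1·[0.8571·38.4253 + 0.1429·0.0000] = 29.9418

$29.94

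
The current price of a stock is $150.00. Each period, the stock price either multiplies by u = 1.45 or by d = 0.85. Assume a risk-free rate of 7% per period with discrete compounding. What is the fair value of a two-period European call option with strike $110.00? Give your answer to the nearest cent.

Risk-neutral probability p = (1 + 0.07 − 0.85)/(1.45 − 0.85) = 0.2200/0.6000 = 0.3667
Terminal stock prices: S_uu = 315.4, S_ud = 184.9, S_dd = 108.4
Terminal payoffs (S − K): max(205.4, 0) = 205.4, max(74.88, 0) = 74.88, max(-1.625, 0) = 0
Node u (S = 217.5): V_u = 1/1.07·[0.3667·205.3750 + 0.6333·74.8750] = 114.6963
Node d (S = 127.5): V_d = 1/1.07·[0.3667·74.8750 + 0.6333·0.0000] = 25.6581
Node 0 (S = 150): V_0 = 1/1.07·[0.3667·114.6963 + 0.6333·25.6581] = 54.4911

$54.49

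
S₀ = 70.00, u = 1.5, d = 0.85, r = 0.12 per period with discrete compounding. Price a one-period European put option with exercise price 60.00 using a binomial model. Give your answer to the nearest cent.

Risk-neutral probability p = (1 + 0.12 − 0.85)/(1.5 − 0.85) = 0.2700/0.6500 = 0.4154
Terminal stock prices: S_u = 105, S_d = 59.5
Terminal payoffs (K − S): max(-45, 0) = 0, max(0.5, 0) = 0.5
Node 0 (S = 70): V_0 = 1/1.12·[0.4154·0.0000 + 0.5846·0.5000] = 0.2610

0.26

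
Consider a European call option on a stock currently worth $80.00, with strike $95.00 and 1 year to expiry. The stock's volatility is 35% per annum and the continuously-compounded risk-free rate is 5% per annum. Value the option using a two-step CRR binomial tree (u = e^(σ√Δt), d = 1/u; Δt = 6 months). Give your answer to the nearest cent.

$8.24

CRR parameters: u = e^(σ√Δt) = e^(0.35·√0.5) = 1.2808, d = 1/u = 0.7808
Per-period rate: rΔt = 0.05·0.5 = 0.025, so R = e^0.025 = 1.0253
Risk-neutral probability p = (e^0.025 − 0.7808)/(1.2808 − 0.7808) = 0.2446/0.5000 = 0.4891
Terminal stock prices: S_uu = 131.2, S_ud = 80, S_dd = 48.77
Terminal payoffs (S − K): max(36.24, 0) = 36.24, max(-15, 0) = 0, max(-46.23, 0) = 0
Node u (S = 102.5): V_u = e^(−0.025)·[0.4891·36.2365 + 0.5109·0.0000] = 17.2846
Node d (S = 62.46): V_d = e^(−0.025)·[0.4891·0.0000 + 0.5109·0.0000] = 0.0000
Node 0 (S = 80): V_0 = e^(−0.025)·[0.4891·17.2846 + 0.5109·0.0000] = 8.2446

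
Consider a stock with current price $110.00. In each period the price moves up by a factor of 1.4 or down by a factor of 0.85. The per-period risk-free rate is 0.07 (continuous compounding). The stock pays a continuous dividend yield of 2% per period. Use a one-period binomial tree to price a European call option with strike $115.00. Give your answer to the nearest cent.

Per-period risk-free factor R = e^0.07 = 1.0725; dividend-adjusted growth = e^(0.07−0.02) = 1.0513.
Risk-neutral probability p = (1.0513 − 0.85)/(1.4 − 0.85) = 0.2013/0.5500 = 0.3659
Terminal stock prices: S_u = 154, S_d = 93.5
Terminal payoffs (S − K): max(39, 0) = 39, max(-21.5, 0) = 0
Node 0 (S = 110): V_0 = e^(−0.07)·[0.3659·39.0000 + 0.6341·0.0000] = 13.3071

$13.31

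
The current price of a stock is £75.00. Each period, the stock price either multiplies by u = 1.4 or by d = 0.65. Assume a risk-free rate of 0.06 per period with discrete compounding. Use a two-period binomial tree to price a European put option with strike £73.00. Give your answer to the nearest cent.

£9.65

Risk-neutral probability p = (1 + 0.06 − 0.65)/(1.4 − 0.65) = 0.4100/0.7500 = 0.5467
Terminal stock prices: S_uu = 147, S_ud = 68.25, S_dd = 31.69
Terminal payoffs (K − S): max(-74, 0) = 0, max(4.75, 0) = 4.75, max(41.31, 0) = 41.31
Node u (S = 105): V_u = 1/1.06·[0.5467·0.0000 + 0.4533·4.7500] = 2.0314
Node d (S = 48.75): V_d = 1/1.06·[0.5467·4.7500 + 0.4533·41.3125] = 20.1179
Node 0 (S = 75): V_0 = 1/1.06·[0.5467·2.0314 + 0.4533·20.1179] = 9.6516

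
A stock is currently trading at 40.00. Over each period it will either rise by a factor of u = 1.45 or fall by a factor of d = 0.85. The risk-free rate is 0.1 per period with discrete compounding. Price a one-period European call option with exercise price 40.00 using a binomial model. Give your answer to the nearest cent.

Risk-neutral probability p = (1 + 0.1 − 0.85)/(1.45 − 0.85) = 0.2500/0.6000 = 0.4167
Terminal stock prices: S_u = 58, S_d = 34
Terminal payoffs (S − K): max(18, 0) = 18, max(-6, 0) = 0
Node 0 (S = 40): V_0 = 1/1.1·[0.4167·18.0000 + 0.5833·0.0000] = 6.8182

6.82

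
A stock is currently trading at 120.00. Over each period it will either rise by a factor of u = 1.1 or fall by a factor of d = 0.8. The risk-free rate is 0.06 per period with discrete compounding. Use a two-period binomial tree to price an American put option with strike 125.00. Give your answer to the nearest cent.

Risk-neutral probability p = (1 + 0.06 − 0.8)/(1.1 − 0.8) = 0.2600/0.3000 = 0.8667
Terminal stock prices: S_uu = 145.2, S_ud = 105.6, S_dd = 76.8
Terminal payoffs (K − S): max(-20.2, 0) = 0, max(19.4, 0) = 19.4, max(48.2, 0) = 48.2
Node u (S = 132): continuation = 1/1.06·[0.8667·0.0000 + 0.1333·19.4000] = 2.4403; exercise value = 0.0000 ≤ continuation, so V_u = 2.4403
Node d (S = 96): continuation = 1/1.06·[0.8667·19.4000 + 0.1333·48.2000] = 21.9245; exercise value = 29.0000 > continuation, so V_d = 29.0000 (exercise)
Node 0 (S = 120): continuation = 1/1.06·[0.8667·2.4403 + 0.1333·29.0000] = 5.6430; exercise value = 5.0000 ≤ continuation, so V_0 = 5.6430

5.64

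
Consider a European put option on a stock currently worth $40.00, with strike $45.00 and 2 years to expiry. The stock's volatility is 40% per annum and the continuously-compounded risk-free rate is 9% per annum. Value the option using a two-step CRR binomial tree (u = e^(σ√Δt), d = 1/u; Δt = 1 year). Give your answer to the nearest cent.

$7.38

CRR parameters: u = e^(σ√Δt) = e^(0.4·√1) = 1.4918, d = 1/u = 0.6703
Per-period rate: rΔt = 0.09·1 = 0.09, so R = e^0.09 = 1.0942
Risk-neutral probability p = (e^0.09 − 0.6703)/(1.4918 − 0.6703) = 0.4239/0.8215 = 0.5159
Terminal stock prices: S_uu = 89.02, S_ud = 40, S_dd = 17.97
Terminal payoffs (K − S): max(-44.02, 0) = 0, max(5, 0) = 5, max(27.03, 0) = 27.03
Node u (S = 59.67): V_u = e^(−0.09)·[0.5159·0.0000 + 0.4841·5.0000] = 2.2119
Node d (S = 26.81): V_d = e^(−0.09)·[0.5159·5.0000 + 0.4841·27.0268] = 14.3141
Node 0 (S = 40): V_0 = e^(−0.09)·[0.5159·2.2119 + 0.4841·14.3141] = 7.3754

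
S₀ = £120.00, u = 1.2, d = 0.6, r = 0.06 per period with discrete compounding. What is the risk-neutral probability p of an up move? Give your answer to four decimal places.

p = 0.7667

Risk-neutral probability p = (1 + 0.06 − 0.6)/(1.2 − 0.6) = 0.4600/0.6000 = 0.7667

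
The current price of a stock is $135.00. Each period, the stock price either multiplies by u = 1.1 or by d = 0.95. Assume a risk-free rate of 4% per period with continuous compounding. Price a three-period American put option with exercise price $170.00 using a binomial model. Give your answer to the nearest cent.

Risk-neutral probability p = (e^0.04 − 0.95)/(1.1 − 0.95) = 0.0908/0.1500 = 0.6054
Terminal stock prices: S_uuu = 179.7, S_uud = 155.2, S_udd = 134, S_ddd = 115.7
Terminal payoffs (K − S): max(-9.685, 0) = 0, max(14.82, 0) = 14.82, max(35.98, 0) = 35.98, max(54.25, 0) = 54.25
Node uu (S = 163.4): continuation = e^(−0.04)·[0.6054·0.0000 + 0.3946·14.8175] = 5.6176; exercise value = 6.6500 > continuation, so V_uu = 6.6500 (exercise)
Node ud (S = 141.1): continuation = e^(−0.04)·[0.6054·14.8175 + 0.3946·35.9787] = 22.2592; exercise value = 28.9250 > continuation, so V_ud = 28.9250 (exercise)
Node dd (S = 121.8): continuation = e^(−0.04)·[0.6054·35.9787 + 0.3946·54.2544] = 41.4967; exercise value = 48.1625 > continuation, so V_dd = 48.1625 (exercise)
Node u (S = 148.5): continuation = e^(−0.04)·[0.6054·6.6500 + 0.3946·28.9250] = 14.8342; exercise value = 21.5000 > continuation, so V_u = 21.5000 (exercise)
Node d (S = 128.2): continuation = e^(−0.04)·[0.6054·28.9250 + 0.3946·48.1625] = 35.0842; exercise value = 41.7500 > continuation, so V_d = 41.7500 (exercise)
Node 0 (S = 135): continuation = e^(−0.04)·[0.6054·21.5000 + 0.3946·41.7500] = 28.3342; exercise value = 35.0000 > continuation, so V_0 = 35.0000 (exercise)

$35.00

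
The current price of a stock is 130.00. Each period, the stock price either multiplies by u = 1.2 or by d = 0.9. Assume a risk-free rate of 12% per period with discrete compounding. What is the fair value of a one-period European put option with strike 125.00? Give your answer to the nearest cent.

Risk-neutral probability p = (1 + 0.12 − 0.9)/(1.2 − 0.9) = 0.2200/0.3000 = 0.7333
Terminal stock prices: S_u = 156, S_d = 117
Terminal payoffs (K − S): max(-31, 0) = 0, max(8, 0) = 8
Node 0 (S = 130): V_0 = 1/1.12·[0.7333·0.0000 + 0.2667·8.0000] = 1.9048

1.90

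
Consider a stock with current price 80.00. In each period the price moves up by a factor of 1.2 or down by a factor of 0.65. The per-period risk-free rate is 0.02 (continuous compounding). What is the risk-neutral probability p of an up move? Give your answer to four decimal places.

p = 0.6731

Risk-neutral probability p = (e^0.02 − 0.65)/(1.2 − 0.65) = 0.3702/0.5500 = 0.6731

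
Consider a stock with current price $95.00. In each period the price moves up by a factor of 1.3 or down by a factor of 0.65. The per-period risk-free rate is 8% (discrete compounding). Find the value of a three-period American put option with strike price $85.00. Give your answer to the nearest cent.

Risk-neutral probability p = (1 + 0.08 − 0.65)/(1.3 − 0.65) = 0.4300/0.6500 = 0.6615
Terminal stock prices: S_uuu = 208.7, S_uud = 104.4, S_udd = 52.18, S_ddd = 26.09
Terminal payoffs (K − S): max(-123.7, 0) = 0, max(-19.36, 0) = 0, max(32.82, 0) = 32.82, max(58.91, 0) = 58.91
Node uu (S = 160.6): continuation = 1/1.08·[0.6615·0.0000 + 0.3385·0.0000] = 0.0000; exercise value = 0.0000 ≤ continuation, so V_uu = 0.0000
Node ud (S = 80.28): continuation = 1/1.08·[0.6615·0.0000 + 0.3385·32.8212] = 10.2859; exercise value = 4.7250 ≤ continuation, so V_ud = 10.2859
Node dd (S = 40.14): continuation = 1/1.08·[0.6615·32.8212 + 0.3385·58.9106] = 38.5662; exercise value = 44.8625 > continuation, so V_dd = 44.8625 (exercise)
Node u (S = 123.5): continuation = 1/1.08·[0.6615·0.0000 + 0.3385·10.2859] = 3.2235; exercise value = 0.0000 ≤ continuation, so V_u = 3.2235
Node d (S = 61.75): continuation = 1/1.08·[0.6615·10.2859 + 0.3385·44.8625] = 20.3599; exercise value = 23.2500 > continuation, so V_d = 23.2500 (exercise)
Node 0 (S = 95): continuation = 1/1.08·[0.6615·3.2235 + 0.3385·23.2500] = 9.2608; exercise value = 0.0000 ≤ continuation, so V_0 = 9.2608

$9.26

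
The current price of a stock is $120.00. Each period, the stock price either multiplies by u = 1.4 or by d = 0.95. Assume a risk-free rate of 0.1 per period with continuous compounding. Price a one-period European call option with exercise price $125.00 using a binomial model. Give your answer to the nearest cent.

$13.42

Risk-neutral probability p = (e^0.1 − 0.95)/(1.4 − 0.95) = 0.1552/0.4500 = 0.3448
Terminal stock prices: S_u = 168, S_d = 114
Terminal payoffs (S − K): max(43, 0) = 43, max(-11, 0) = 0
Node 0 (S = 120): V_0 = e^(−0.1)·[0.3448·43.0000 + 0.6552·0.0000] = 13.4164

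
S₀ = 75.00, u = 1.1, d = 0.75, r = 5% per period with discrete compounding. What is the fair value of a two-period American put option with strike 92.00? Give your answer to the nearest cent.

Risk-neutral probability p = (1 + 0.05 − 0.75)/(1.1 − 0.75) = 0.3000/0.3500 = 0.8571
Terminal stock prices: S_uu = 90.75, S_ud = 61.88, S_dd = 42.19
Terminal payoffs (K − S): max(1.25, 0) = 1.25, max(30.12, 0) = 30.12, max(49.81, 0) = 49.81
Node u (S = 82.5): continuation = 1/1.05·[0.8571·1.2500 + 0.1429·30.1250] = 5.1190; exercise value = 9.5000 > continuation, so V_u = 9.5000 (exercise)
Node d (S = 56.25): continuation = 1/1.05·[0.8571·30.1250 + 0.1429·49.8125] = 31.3690; exercise value = 35.7500 > continuation, so V_d = 35.7500 (exercise)
Node 0 (S = 75): continuation = 1/1.05·[0.8571·9.5000 + 0.1429·35.7500] = 12.6190; exercise value = 17.0000 > continuation, so V_0 = 17.0000 (exercise)

17.00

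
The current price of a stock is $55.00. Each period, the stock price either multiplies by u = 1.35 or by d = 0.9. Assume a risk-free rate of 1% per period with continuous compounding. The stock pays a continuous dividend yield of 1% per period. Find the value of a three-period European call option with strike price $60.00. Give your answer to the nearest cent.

$4.24

Per-period risk-free factor R = e^0.01 = 1.0101; dividend-adjusted growth = e^(0.01−0.01) = 1.0000.
Risk-neutral probability p = (1.0000 − 0.9)/(1.35 − 0.9) = 0.1000/0.4500 = 0.2222
Terminal stock prices: S_uuu = 135.3, S_uud = 90.21, S_udd = 60.14, S_ddd = 40.1
Terminal payoffs (S − K): max(75.32, 0) = 75.32, max(30.21, 0) = 30.21, max(0.1425, 0) = 0.1425, max(-19.9, 0) = 0
Node uu (S = 100.2): V_uu = e^(−0.01)·[0.2222·75.3206 + 0.7778·30.2138] = 39.8371
Node ud (S = 66.83): V_ud = e^(−0.01)·[0.2222·30.2138 + 0.7778·0.1425] = 6.7571
Node dd (S = 44.55): V_dd = e^(−0.01)·[0.2222·0.1425 + 0.7778·0.0000] = 0.0314
Node u (S = 74.25): V_u = e^(−0.01)·[0.2222·39.8371 + 0.7778·6.7571] = 13.9678
Node d (S = 49.5): V_d = e^(−0.01)·[0.2222·6.7571 + 0.7778·0.0314] = 1.5108
Node 0 (S = 55): V_0 = e^(−0.01)·[0.2222·13.9678 + 0.7778·1.5108] = 4.2364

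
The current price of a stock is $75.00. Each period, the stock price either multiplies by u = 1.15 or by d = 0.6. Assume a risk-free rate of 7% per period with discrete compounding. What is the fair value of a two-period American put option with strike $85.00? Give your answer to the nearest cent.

$10.00

Risk-neutral probability p = (1 + 0.07 − 0.6)/(1.15 − 0.6) = 0.4700/0.5500 = 0.8545
Terminal stock prices: S_uu = 99.19, S_ud = 51.75, S_dd = 27
Terminal payoffs (K − S): max(-14.19, 0) = 0, max(33.25, 0) = 33.25, max(58, 0) = 58
Node u (S = 86.25): continuation = 1/1.07·[0.8545·0.0000 + 0.1455·33.2500] = 4.5200; exercise value = 0.0000 ≤ continuation, so V_u = 4.5200
Node d (S = 45): continuation = 1/1.07·[0.8545·33.2500 + 0.1455·58.0000] = 34.4393; exercise value = 40.0000 > continuation, so V_d = 40.0000 (exercise)
Node 0 (S = 75): continuation = 1/1.07·[0.8545·4.5200 + 0.1455·40.0000] = 9.0474; exercise value = 10.0000 > continuation, so V_0 = 10.0000 (exercise)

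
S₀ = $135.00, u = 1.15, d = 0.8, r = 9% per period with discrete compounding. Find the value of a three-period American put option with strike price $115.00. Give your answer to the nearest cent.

$1.39

Risk-neutral probability p = (1 + 0.09 − 0.8)/(1.15 − 0.8) = 0.2900/0.3500 = 0.8286
Terminal stock prices: S_uuu = 205.3, S_uud = 142.8, S_udd = 99.36, S_ddd = 69.12
Terminal payoffs (K − S): max(-90.32, 0) = 0, max(-27.83, 0) = 0, max(15.64, 0) = 15.64, max(45.88, 0) = 45.88
Node uu (S = 178.5): continuation = 1/1.09·[0.8286·0.0000 + 0.1714·0.0000] = 0.0000; exercise value = 0.0000 ≤ continuation, so V_uu = 0.0000
Node ud (S = 124.2): continuation = 1/1.09·[0.8286·0.0000 + 0.1714·15.6400] = 2.4598; exercise value = 0.0000 ≤ continuation, so V_ud = 2.4598
Node dd (S = 86.4): continuation = 1/1.09·[0.8286·15.6400 + 0.1714·45.8800] = 19.1046; exercise value = 28.6000 > continuation, so V_dd = 28.6000 (exercise)
Node u (S = 155.2): continuation = 1/1.09·[0.8286·0.0000 + 0.1714·2.4598] = 0.3869; exercise value = 0.0000 ≤ continuation, so V_u = 0.3869
Node d (S = 108): continuation = 1/1.09·[0.8286·2.4598 + 0.1714·28.6000] = 6.3678; exercise value = 7.0000 > continuation, so V_d = 7.0000 (exercise)
Node 0 (S = 135): continuation = 1/1.09·[0.8286·0.3869 + 0.1714·7.0000] = 1.3950; exercise value = 0.0000 ≤ continuation, so V_0 = 1.3950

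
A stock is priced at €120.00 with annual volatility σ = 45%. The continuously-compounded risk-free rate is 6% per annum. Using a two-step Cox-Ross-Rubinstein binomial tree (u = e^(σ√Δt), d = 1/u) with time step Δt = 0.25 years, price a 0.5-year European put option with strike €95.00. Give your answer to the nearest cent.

CRR parameters: u = e^(σ√Δt) = e^(0.45·√0.25) = 1.2523, d = 1/u = 0.7985
Per-period rate: rΔt = 0.06·0.25 = 0.015, so R = e^0.015 = 1.0151
Risk-neutral probability p = (e^0.015 − 0.7985)/(1.2523 − 0.7985) = 0.2166/0.4538 = 0.4773
Terminal stock prices: S_uu = 188.2, S_ud = 120, S_dd = 76.52
Terminal payoffs (K − S): max(-93.2, 0) = 0, max(-25, 0) = 0, max(18.48, 0) = 18.48
Node u (S = 150.3): V_u = e^(−0.015)·[0.4773·0.0000 + 0.5227·0.0000] = 0.0000
Node d (S = 95.82): V_d = e^(−0.015)·[0.4773·0.0000 + 0.5227·18.4846] = 9.5183
Node 0 (S = 120): V_0 = e^(−0.015)·[0.4773·0.0000 + 0.5227·9.5183] = 4.9012

€4.90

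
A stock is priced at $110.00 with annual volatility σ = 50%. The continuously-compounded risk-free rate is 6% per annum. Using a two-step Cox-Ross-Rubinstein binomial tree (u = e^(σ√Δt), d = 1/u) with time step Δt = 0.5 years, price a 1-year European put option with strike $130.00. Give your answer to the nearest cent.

$30.56

CRR parameters: u = e^(σ√Δt) = e^(0.5·√0.5) = 1.4241, d = 1/u = 0.7022
Per-period rate: rΔt = 0.06·0.5 = 0.03, so R = e^0.03 = 1.0305
Risk-neutral probability p = (e^0.03 − 0.7022)/(1.4241 − 0.7022) = 0.3283/0.7219 = 0.4547
Terminal stock prices: S_uu = 223.1, S_ud = 110, S_dd = 54.24
Terminal payoffs (K − S): max(-93.09, 0) = 0, max(20, 0) = 20, max(75.76, 0) = 75.76
Node u (S = 156.7): V_u = e^(−0.03)·[0.4547·0.0000 + 0.5453·20.0000] = 10.5836
Node d (S = 77.24): V_d = e^(−0.03)·[0.4547·20.0000 + 0.5453·75.7624] = 48.9172
Node 0 (S = 110): V_0 = e^(−0.03)·[0.4547·10.5836 + 0.5453·48.9172] = 30.5561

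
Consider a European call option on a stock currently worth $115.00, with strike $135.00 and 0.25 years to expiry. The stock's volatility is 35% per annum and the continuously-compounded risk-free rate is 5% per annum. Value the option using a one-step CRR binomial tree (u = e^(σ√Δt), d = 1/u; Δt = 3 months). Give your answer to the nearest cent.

$0.97

CRR parameters: u = e^(σ√Δt) = e^(0.35·√0.25) = 1.1912, d = 1/u = 0.8395
Per-period rate: rΔt = 0.05·0.25 = 0.0125, so R = e^0.0125 = 1.0126
Risk-neutral probability p = (e^0.0125 − 0.8395)/(1.1912 − 0.8395) = 0.1731/0.3518 = 0.4921
Terminal stock prices: S_u = 137, S_d = 96.54
Terminal payoffs (S − K): max(1.993, 0) = 1.993, max(-38.46, 0) = 0
Node 0 (S = 115): V_0 = e^(−0.0125)·[0.4921·1.9933 + 0.5079·0.0000] = 0.9688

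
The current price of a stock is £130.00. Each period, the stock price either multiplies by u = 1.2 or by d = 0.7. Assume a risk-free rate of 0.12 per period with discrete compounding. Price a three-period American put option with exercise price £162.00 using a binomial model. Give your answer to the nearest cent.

£32.00

Risk-neutral probability p = (1 + 0.12 − 0.7)/(1.2 − 0.7) = 0.4200/0.5000 = 0.8400
Terminal stock prices: S_uuu = 224.6, S_uud = 131, S_udd = 76.44, S_ddd = 44.59
Terminal payoffs (K − S): max(-62.64, 0) = 0, max(30.96, 0) = 30.96, max(85.56, 0) = 85.56, max(117.4, 0) = 117.4
Node uu (S = 187.2): continuation = 1/1.12·[0.8400·0.0000 + 0.1600·30.9600] = 4.4229; exercise value = 0.0000 ≤ continuation, so V_uu = 4.4229
Node ud (S = 109.2): continuation = 1/1.12·[0.8400·30.9600 + 0.1600·85.5600] = 35.4429; exercise value = 52.8000 > continuation, so V_ud = 52.8000 (exercise)
Node dd (S = 63.7): continuation = 1/1.12·[0.8400·85.5600 + 0.1600·117.4100] = 80.9429; exercise value = 98.3000 > continuation, so V_dd = 98.3000 (exercise)
Node u (S = 156): continuation = 1/1.12·[0.8400·4.4229 + 0.1600·52.8000] = 10.8600; exercise value = 6.0000 ≤ continuation, so V_u = 10.8600
Node d (S = 91): continuation = 1/1.12·[0.8400·52.8000 + 0.1600·98.3000] = 53.6429; exercise value = 71.0000 > continuation, so V_d = 71.0000 (exercise)
Node 0 (S = 130): continuation = 1/1.12·[0.8400·10.8600 + 0.1600·71.0000] = 18.2879; exercise value = 32.0000 > continuation, so V_0 = 32.0000 (exercise)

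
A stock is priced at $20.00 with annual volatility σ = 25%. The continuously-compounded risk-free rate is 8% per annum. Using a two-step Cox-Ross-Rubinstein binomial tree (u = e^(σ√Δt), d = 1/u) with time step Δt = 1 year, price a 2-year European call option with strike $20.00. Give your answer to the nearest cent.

$4.02

CRR parameters: u = e^(σ√Δt) = e^(0.25·√1) = 1.2840, d = 1/u = 0.7788
Per-period rate: rΔt = 0.08·1 = 0.08, so R = e^0.08 = 1.0833
Risk-neutral probability p = (e^0.08 − 0.7788)/(1.2840 − 0.7788) = 0.3045/0.5052 = 0.6027
Terminal stock prices: S_uu = 32.97, S_ud = 20, S_dd = 12.13
Terminal payoffs (S − K): max(12.97, 0) = 12.97, max(0, 0) = 0, max(-7.869, 0) = 0
Node u (S = 25.68): V_u = e^(−0.08)·[0.6027·12.9744 + 0.3973·0.0000] = 7.2182
Node d (S = 15.58): V_d = e^(−0.08)·[0.6027·0.0000 + 0.3973·0.0000] = 0.0000
Node 0 (S = 20): V_0 = e^(−0.08)·[0.6027·7.2182 + 0.3973·0.0000] = 4.0158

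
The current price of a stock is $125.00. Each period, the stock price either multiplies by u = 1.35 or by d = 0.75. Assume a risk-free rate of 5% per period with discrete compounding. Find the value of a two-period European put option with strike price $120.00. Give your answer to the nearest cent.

Risk-neutral probability p = (1 + 0.05 − 0.75)/(1.35 − 0.75) = 0.3000/0.6000 = 0.5000
Terminal stock prices: S_uu = 227.8, S_ud = 126.6, S_dd = 70.31
Terminal payoffs (K − S): max(-107.8, 0) = 0, max(-6.562, 0) = 0, max(49.69, 0) = 49.69
Node u (S = 168.8): V_u = 1/1.05·[0.5000·0.0000 + 0.5000·0.0000] = 0.0000
Node d (S = 93.75): V_d = 1/1.05·[0.5000·0.0000 + 0.5000·49.6875] = 23.6607
Node 0 (S = 125): V_0 = 1/1.05·[0.5000·0.0000 + 0.5000·23.6607] = 11.2670

$11.27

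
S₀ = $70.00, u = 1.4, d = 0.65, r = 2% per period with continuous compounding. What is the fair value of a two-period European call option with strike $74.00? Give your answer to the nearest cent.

Risk-neutral probability p = (e^0.02 − 0.65)/(1.4 − 0.65) = 0.3702/0.7500 = 0.4936
Terminal stock prices: S_uu = 137.2, S_ud = 63.7, S_dd = 29.58
Terminal payoffs (S − K): max(63.2, 0) = 63.2, max(-10.3, 0) = 0, max(-44.42, 0) = 0
Node u (S = 98): V_u = e^(−0.02)·[0.4936·63.2000 + 0.5064·0.0000] = 30.5779
Node d (S = 45.5): V_d = e^(−0.02)·[0.4936·0.0000 + 0.5064·0.0000] = 0.0000
Node 0 (S = 70): V_0 = e^(−0.02)·[0.4936·30.5779 + 0.5064·0.0000] = 14.7944

$14.79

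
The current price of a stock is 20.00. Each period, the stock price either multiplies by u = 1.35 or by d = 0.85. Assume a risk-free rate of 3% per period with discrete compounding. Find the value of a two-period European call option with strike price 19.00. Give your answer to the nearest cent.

Risk-neutral probability p = (1 + 0.03 − 0.85)/(1.35 − 0.85) = 0.1800/0.5000 = 0.3600
Terminal stock prices: S_uu = 36.45, S_ud = 22.95, S_dd = 14.45
Terminal payoffs (S − K): max(17.45, 0) = 17.45, max(3.95, 0) = 3.95, max(-4.55, 0) = 0
Node u (S = 27): V_u = 1/1.03·[0.3600·17.4500 + 0.6400·3.9500] = 8.5534
Node d (S = 17): V_d = 1/1.03·[0.3600·3.9500 + 0.6400·0.0000] = 1.3806
Node 0 (S = 20): V_0 = 1/1.03·[0.3600·8.5534 + 0.6400·1.3806] = 3.8474

3.85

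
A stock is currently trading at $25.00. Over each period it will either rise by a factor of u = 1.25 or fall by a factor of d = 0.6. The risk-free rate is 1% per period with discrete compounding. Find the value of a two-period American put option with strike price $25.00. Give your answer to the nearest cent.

$5.08

Risk-neutral probability p = (1 + 0.01 − 0.6)/(1.25 − 0.6) = 0.4100/0.6500 = 0.6308
Terminal stock prices: S_uu = 39.06, S_ud = 18.75, S_dd = 9
Terminal payoffs (K − S): max(-14.06, 0) = 0, max(6.25, 0) = 6.25, max(16, 0) = 16
Node u (S = 31.25): continuation = 1/1.01·[0.6308·0.0000 + 0.3692·6.2500] = 2.2848; exercise value = 0.0000 ≤ continuation, so V_u = 2.2848
Node d (S = 15): continuation = 1/1.01·[0.6308·6.2500 + 0.3692·16.0000] = 9.7525; exercise value = 10.0000 > continuation, so V_d = 10.0000 (exercise)
Node 0 (S = 25): continuation = 1/1.01·[0.6308·2.2848 + 0.3692·10.0000] = 5.0827; exercise value = 0.0000 ≤ continuation, so V_0 = 5.0827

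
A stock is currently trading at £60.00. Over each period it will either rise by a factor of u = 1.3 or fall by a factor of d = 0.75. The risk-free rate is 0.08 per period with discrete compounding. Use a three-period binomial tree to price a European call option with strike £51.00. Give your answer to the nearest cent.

Risk-neutral probability p = (1 + 0.08 − 0.75)/(1.3 − 0.75) = 0.3300/0.5500 = 0.6000
Terminal stock prices: S_uuu = 131.8, S_uud = 76.05, S_udd = 43.88, S_ddd = 25.31
Terminal payoffs (S − K): max(80.82, 0) = 80.82, max(25.05, 0) = 25.05, max(-7.125, 0) = 0, max(-25.69, 0) = 0
Node uu (S = 101.4): V_uu = 1/1.08·[0.6000·80.8200 + 0.4000·25.0500] = 54.1778
Node ud (S = 58.5): V_ud = 1/1.08·[0.6000·25.0500 + 0.4000·0.0000] = 13.9167
Node dd (S = 33.75): V_dd = 1/1.08·[0.6000·0.0000 + 0.4000·0.0000] = 0.0000
Node u (S = 78): V_u = 1/1.08·[0.6000·54.1778 + 0.4000·13.9167] = 35.2531
Node d (S = 45): V_d = 1/1.08·[0.6000·13.9167 + 0.4000·0.0000] = 7.7315
Node 0 (S = 60): V_0 = 1/1.08·[0.6000·35.2531 + 0.4000·7.7315] = 22.4486

£22.45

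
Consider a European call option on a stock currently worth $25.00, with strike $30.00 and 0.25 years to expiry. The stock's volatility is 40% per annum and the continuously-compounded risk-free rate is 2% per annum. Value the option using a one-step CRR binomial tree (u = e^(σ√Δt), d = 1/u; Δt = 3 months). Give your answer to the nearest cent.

CRR parameters: u = e^(σ√Δt) = e^(0.4·√0.25) = 1.2214, d = 1/u = 0.8187
Per-period rate: rΔt = 0.02·0.25 = 0.005, so R = e^0.005 = 1.0050
Risk-neutral probability p = (e^0.005 − 0.8187)/(1.2214 − 0.8187) = 0.1863/0.4027 = 0.4626
Terminal stock prices: S_u = 30.54, S_d = 20.47
Terminal payoffs (S − K): max(0.5351, 0) = 0.5351, max(-9.532, 0) = 0
Node 0 (S = 25): V_0 = e^(−0.005)·[0.4626·0.5351 + 0.5374·0.0000] = 0.2463

$0.25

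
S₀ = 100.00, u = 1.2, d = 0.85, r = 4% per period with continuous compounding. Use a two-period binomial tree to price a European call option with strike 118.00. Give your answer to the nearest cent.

7.13

Risk-neutral probability p = (e^0.04 − 0.85)/(1.2 − 0.85) = 0.1908/0.3500 = 0.5452
Terminal stock prices: S_uu = 144, S_ud = 102, S_dd = 72.25
Terminal payoffs (S − K): max(26, 0) = 26, max(-16, 0) = 0, max(-45.75, 0) = 0
Node u (S = 120): V_u = e^(−0.04)·[0.5452·26.0000 + 0.4548·0.0000] = 13.6187
Node d (S = 85): V_d = e^(−0.04)·[0.5452·0.0000 + 0.4548·0.0000] = 0.0000
Node 0 (S = 100): V_0 = e^(−0.04)·[0.5452·13.6187 + 0.4548·0.0000] = 7.1334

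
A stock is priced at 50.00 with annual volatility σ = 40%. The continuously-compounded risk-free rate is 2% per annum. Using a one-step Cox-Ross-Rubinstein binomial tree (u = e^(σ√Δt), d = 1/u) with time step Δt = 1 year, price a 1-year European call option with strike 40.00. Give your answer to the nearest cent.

14.44

CRR parameters: u = e^(σ√Δt) = e^(0.4·√1) = 1.4918, d = 1/u = 0.6703
Per-period rate: rΔt = 0.02·1 = 0.02, so R = e^0.02 = 1.0202
Risk-neutral probability p = (e^0.02 − 0.6703)/(1.4918 − 0.6703) = 0.3499/0.8215 = 0.4259
Terminal stock prices: S_u = 74.59, S_d = 33.52
Terminal payoffs (S − K): max(34.59, 0) = 34.59, max(-6.484, 0) = 0
Node 0 (S = 50): V_0 = e^(−0.02)·[0.4259·34.5912 + 0.5741·0.0000] = 14.4408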